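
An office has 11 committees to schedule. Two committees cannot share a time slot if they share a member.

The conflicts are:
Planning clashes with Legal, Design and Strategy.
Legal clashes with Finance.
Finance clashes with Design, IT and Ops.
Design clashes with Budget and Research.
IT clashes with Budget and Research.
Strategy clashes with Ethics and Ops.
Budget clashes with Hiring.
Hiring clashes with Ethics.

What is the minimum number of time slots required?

3

The cycle Ops-Finance-Design-Planning-Strategy-Ops has odd length 5, so it cannot be 2-colored; at least 3 time slots are needed.
3 time slots suffice: Planning=2, Legal=1, Finance=2, Design=1, IT=1, Strategy=1, Budget=2, Hiring=1, Research=2, Ethics=2, Ops=3. No two conflicting committees share a time slot.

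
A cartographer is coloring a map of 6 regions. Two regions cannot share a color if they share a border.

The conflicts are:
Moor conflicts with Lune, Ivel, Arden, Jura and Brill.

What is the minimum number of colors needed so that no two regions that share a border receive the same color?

2

Moor and Arden conflict, so at least 2 colors are needed.
2 colors suffice: color 1 → {Moor}; color 2 → {Lune, Ivel, Arden, Jura, Brill}. No two conflicting regions share a color.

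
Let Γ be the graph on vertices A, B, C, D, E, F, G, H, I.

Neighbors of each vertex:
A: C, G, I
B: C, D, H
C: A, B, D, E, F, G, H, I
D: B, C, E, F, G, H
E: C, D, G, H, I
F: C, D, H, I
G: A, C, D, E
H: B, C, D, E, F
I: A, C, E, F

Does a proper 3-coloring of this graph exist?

C, D, E, H are pairwise adjacent (a clique of size 4), so at least 4 colors are needed.
So 3 colors are not enough.

No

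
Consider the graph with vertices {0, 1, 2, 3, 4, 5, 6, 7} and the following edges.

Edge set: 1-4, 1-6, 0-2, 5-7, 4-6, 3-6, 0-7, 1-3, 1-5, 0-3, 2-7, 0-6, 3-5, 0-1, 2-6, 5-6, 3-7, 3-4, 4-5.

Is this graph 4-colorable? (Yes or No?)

1, 3, 4, 5, 6 form a clique, so at least 5 colors are needed.
So 4 colors are not enough.

No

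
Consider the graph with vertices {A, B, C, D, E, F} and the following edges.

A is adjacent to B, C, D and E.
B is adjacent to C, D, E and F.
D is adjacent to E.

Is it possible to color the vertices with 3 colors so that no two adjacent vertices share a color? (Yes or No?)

A, B, D, E are mutually adjacent (a clique of size 4), so at least 4 colors are needed.
So 3 colors are not enough.

No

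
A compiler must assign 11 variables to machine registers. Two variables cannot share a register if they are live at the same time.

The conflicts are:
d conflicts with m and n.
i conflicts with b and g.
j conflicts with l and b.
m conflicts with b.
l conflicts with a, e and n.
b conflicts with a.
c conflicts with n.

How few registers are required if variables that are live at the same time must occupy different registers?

2

j and b conflict, so at least 2 registers are needed.
2 registers suffice: d=1, i=2, j=2, m=2, l=1, b=1, a=2, c=1, e=2, n=2, g=1. No two conflicting variables share a register.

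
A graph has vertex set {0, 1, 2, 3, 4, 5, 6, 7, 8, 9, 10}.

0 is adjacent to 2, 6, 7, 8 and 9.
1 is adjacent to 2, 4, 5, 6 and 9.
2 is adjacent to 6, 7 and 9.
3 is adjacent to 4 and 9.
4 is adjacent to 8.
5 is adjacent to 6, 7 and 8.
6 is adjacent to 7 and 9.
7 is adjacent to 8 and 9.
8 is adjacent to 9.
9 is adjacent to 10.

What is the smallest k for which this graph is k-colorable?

0, 2, 6, 7, 9 are pairwise adjacent (a clique of size 5), so at least 5 colors are needed.
5 colors suffice: color a → {4, 5, 9}; color b → {3, 6, 8, 10}; color c → {1, 7}; color d → {2}; color e → {0}. Each edge has distinct colors on its endpoints.

5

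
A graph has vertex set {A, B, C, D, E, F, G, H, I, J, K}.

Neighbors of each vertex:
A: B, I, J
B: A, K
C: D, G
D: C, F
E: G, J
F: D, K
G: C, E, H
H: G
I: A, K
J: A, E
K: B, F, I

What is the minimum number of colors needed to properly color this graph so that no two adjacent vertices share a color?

The cycle F-D-C-G-E-J-A-B-K-F has odd length 9, so it cannot be 2-colored; at least 3 colors are needed.
One proper 3-coloring: A=1, B=2, C=2, D=1, E=2, F=2, G=1, H=2, I=2, J=3, K=1. Each edge has distinct colors on its endpoints.

3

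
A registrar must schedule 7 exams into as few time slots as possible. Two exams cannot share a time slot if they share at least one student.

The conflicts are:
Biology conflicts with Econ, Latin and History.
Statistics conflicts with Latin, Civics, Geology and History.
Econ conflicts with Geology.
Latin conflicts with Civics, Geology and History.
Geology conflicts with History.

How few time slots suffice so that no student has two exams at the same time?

Statistics, Latin, Geology, History pairwise conflict, so at least 4 time slots are needed.
4 time slots suffice: Biology=2, Statistics=2, Econ=1, Latin=1, Civics=3, Geology=3, History=4. Each listed conflict is separated.

4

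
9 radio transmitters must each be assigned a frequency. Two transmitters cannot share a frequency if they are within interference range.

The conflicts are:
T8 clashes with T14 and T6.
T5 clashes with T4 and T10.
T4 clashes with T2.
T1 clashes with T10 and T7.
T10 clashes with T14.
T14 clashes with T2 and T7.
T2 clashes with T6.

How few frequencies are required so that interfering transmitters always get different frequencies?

The cycle T10-T5-T4-T2-T14-T10 has odd length 5, so it cannot be 2-colored; at least 3 frequencies are needed.
Using 3 frequencies: T8=2, T5=3, T4=1, T1=1, T10=2, T14=1, T2=2, T6=1, T7=2. No two conflicting transmitters share a frequency.

3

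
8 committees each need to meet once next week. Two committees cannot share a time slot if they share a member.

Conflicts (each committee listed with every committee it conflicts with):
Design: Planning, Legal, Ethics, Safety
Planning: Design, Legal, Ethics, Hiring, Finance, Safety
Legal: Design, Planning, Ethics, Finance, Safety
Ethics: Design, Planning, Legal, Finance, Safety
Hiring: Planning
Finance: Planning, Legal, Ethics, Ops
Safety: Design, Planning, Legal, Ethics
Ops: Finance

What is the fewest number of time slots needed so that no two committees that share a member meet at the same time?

Design, Planning, Legal, Ethics, Safety pairwise conflict, so at least 5 time slots are needed.
5 time slots suffice: Design=5, Planning=1, Legal=3, Ethics=2, Hiring=2, Finance=4, Safety=4, Ops=1. No two conflicting committees share a time slot.

5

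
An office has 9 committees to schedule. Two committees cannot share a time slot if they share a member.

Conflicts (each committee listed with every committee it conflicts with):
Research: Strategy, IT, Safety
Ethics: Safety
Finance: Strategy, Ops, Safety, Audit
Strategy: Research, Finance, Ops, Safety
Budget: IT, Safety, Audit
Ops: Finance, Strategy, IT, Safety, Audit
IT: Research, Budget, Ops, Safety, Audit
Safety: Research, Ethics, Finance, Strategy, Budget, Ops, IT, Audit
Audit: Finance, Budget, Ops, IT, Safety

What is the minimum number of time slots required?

4

Finance, Ops, Safety, Audit all conflict with each other, so at least 4 time slots are needed.
4 time slots suffice: time slot 1 → {Safety}; time slot 2 → {Research, Ethics, Budget, Ops}; time slot 3 → {Strategy, Audit}; time slot 4 → {Finance, IT}. Every pair that conflicts lands in different time slots.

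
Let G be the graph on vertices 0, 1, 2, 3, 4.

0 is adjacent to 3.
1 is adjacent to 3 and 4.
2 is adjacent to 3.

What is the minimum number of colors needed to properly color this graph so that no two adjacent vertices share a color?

2

1 and 3 are adjacent, so at least 2 colors are needed.
2 colors suffice: color a → {3, 4}; color b → {0, 1, 2}. No two adjacent vertices share a color.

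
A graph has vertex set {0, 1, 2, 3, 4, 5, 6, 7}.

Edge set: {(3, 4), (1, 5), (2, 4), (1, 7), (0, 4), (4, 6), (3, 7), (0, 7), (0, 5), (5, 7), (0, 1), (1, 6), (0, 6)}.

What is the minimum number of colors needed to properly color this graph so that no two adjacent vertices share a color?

4

0, 1, 5, 7 are pairwise adjacent (a clique of size 4), so at least 4 colors are needed.
4 colors suffice: color red → {0, 2, 3}; color blue → {4, 7}; color green → {1}; color yellow → {5, 6}. Each edge has distinct colors on its endpoints.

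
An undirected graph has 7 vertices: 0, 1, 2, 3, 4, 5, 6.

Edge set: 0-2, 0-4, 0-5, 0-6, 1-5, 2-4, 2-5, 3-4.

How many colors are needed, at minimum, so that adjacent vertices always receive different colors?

3

0, 2, 4 form a triangle, so at least 3 colors are needed.
3 colors suffice: color red → {0, 1, 3}; color blue → {4, 5, 6}; color green → {2}. Every edge joins two different colors.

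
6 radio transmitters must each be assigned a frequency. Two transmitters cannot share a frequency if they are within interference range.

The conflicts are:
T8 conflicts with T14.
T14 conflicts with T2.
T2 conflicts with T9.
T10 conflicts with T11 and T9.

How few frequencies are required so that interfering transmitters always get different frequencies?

T10 and T9 conflict, so at least 2 frequencies are needed.
A valid assignment using 2 frequencies: T8=2, T14=1, T2=2, T10=2, T11=1, T9=1. Each listed conflict is separated.

2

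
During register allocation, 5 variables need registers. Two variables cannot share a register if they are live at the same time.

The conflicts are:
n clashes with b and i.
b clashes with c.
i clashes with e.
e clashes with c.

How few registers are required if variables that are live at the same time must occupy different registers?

The cycle b-n-i-e-c-b has odd length 5, so it cannot be 2-colored; at least 3 registers are needed.
3 registers suffice: register 1 → {b, i}; register 2 → {n, e}; register 3 → {c}. No two conflicting variables share a register.

3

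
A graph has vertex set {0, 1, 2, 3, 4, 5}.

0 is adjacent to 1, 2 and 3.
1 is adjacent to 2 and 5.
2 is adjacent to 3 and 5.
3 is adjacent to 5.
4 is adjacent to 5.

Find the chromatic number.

1, 2, 5 form a triangle, so at least 3 colors are needed.
3 colors suffice: color a → {0, 5}; color b → {2, 4}; color c → {1, 3}. Every edge joins two different colors.

3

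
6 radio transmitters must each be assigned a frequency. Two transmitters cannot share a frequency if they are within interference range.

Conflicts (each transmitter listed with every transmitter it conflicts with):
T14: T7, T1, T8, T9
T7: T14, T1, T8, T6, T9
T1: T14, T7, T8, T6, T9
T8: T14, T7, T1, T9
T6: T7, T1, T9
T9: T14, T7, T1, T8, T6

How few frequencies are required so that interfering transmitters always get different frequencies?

T14, T7, T1, T8, T9 pairwise conflict, so at least 5 frequencies are needed.
5 frequencies suffice: frequency 1 → {T7}; frequency 2 → {T1}; frequency 3 → {T9}; frequency 4 → {T14, T6}; frequency 5 → {T8}. Every pair that conflicts lands in different frequencies.

5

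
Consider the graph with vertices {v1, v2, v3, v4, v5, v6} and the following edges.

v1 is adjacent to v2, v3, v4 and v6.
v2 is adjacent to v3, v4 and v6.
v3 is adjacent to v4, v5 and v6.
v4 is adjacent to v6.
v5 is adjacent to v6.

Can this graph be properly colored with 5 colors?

The chromatic number is 5. v1, v2, v3, v4, v6 are mutually adjacent (a clique of size 5), so at least 5 colors are needed.
5 colors suffice: v1=P, v2=Y, v3=B, v4=G, v5=G, v6=R.
That is already a proper 5-coloring.

Yes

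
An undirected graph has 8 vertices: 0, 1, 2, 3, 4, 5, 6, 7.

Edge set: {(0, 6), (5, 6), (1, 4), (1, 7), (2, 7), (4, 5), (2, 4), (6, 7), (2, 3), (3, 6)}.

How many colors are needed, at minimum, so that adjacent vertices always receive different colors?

The cycle 2-7-6-5-4-2 has odd length 5, so it cannot be 2-colored; at least 3 colors are needed.
3 colors suffice: 0=blue, 1=red, 2=red, 3=blue, 4=blue, 5=green, 6=red, 7=blue. Every edge joins two different colors.

3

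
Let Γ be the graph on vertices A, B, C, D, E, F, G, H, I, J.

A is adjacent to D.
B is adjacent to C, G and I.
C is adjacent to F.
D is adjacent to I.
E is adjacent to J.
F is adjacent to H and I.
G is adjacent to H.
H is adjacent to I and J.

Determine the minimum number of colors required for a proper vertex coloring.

3

F, H, I are pairwise adjacent, so at least 3 colors are needed.
3 colors suffice: color 1 → {A, C, G, I, J}; color 2 → {B, D, E, H}; color 3 → {F}. Every edge joins two different colors.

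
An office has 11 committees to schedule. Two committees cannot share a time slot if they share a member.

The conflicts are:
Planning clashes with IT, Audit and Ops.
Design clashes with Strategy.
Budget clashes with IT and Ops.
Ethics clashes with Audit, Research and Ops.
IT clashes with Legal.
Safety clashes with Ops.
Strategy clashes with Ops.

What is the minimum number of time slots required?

2

Strategy and Ops conflict, so at least 2 time slots are needed.
2 time slots suffice: time slot 1 → {Design, IT, Audit, Research, Ops}; time slot 2 → {Planning, Budget, Ethics, Legal, Safety, Strategy}. Each listed conflict is separated.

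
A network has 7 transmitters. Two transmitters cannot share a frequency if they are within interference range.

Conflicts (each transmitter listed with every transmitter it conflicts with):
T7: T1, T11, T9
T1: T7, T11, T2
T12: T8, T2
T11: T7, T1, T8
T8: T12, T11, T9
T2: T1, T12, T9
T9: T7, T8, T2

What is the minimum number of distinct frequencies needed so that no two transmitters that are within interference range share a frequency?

3

T7, T1, T11 all conflict with each other, so at least 3 frequencies are needed.
3 frequencies suffice: frequency 1 → {T7, T8, T2}; frequency 2 → {T12, T11, T9}; frequency 3 → {T1}. Every pair that conflicts lands in different frequencies.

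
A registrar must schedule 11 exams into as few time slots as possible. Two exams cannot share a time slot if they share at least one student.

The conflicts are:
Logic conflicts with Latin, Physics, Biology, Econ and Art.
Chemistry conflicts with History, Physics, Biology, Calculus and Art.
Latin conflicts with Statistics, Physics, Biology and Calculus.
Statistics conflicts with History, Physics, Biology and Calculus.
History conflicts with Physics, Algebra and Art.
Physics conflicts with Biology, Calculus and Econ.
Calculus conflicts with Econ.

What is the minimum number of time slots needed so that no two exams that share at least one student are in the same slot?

4

Latin, Statistics, Physics, Biology all conflict with each other, so at least 4 time slots are needed.
4 time slots suffice: time slot 1 → {Physics, Algebra, Art}; time slot 2 → {Logic, Chemistry, Statistics}; time slot 3 → {Latin, History, Econ}; time slot 4 → {Biology, Calculus}. Every pair that conflicts lands in different time slots.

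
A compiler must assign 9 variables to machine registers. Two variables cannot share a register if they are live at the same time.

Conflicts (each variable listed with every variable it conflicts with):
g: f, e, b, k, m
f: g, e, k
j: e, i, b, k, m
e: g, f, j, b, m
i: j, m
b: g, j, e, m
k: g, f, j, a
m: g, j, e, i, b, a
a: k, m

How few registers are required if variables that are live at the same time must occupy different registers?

g, e, b, m all conflict with each other, so at least 4 registers are needed.
4 registers suffice: register 1 → {k, m}; register 2 → {g, j, a}; register 3 → {e, i}; register 4 → {f, b}. Each listed conflict is separated.

4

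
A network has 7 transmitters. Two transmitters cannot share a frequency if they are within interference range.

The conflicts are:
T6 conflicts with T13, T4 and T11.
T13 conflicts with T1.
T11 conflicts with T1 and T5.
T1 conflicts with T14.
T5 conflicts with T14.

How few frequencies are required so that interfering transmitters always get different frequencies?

2

T6 and T13 conflict, so at least 2 frequencies are needed.
2 frequencies suffice: frequency 1 → {T6, T1, T5}; frequency 2 → {T13, T4, T11, T14}. No two conflicting transmitters share a frequency.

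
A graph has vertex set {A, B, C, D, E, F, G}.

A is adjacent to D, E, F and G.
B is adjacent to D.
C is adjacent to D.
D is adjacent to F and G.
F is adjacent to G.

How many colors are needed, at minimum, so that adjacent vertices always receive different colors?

A, D, F, G are pairwise adjacent (a clique of size 4), so at least 4 colors are needed.
A valid assignment using 4 colors: A=2, B=2, C=2, D=1, E=1, F=3, G=4. Each edge has distinct colors on its endpoints.

4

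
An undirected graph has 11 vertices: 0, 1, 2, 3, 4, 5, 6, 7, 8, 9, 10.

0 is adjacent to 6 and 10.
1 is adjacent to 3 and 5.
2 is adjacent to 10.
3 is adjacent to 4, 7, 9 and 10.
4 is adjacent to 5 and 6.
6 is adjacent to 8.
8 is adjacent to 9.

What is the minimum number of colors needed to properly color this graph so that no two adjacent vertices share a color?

The cycle 8-6-4-3-9-8 has odd length 5, so it cannot be 2-colored; at least 3 colors are needed.
3 colors suffice: color a → {2, 3, 5, 6}; color b → {1, 4, 7, 9, 10}; color c → {0, 8}. Each edge has distinct colors on its endpoints.

3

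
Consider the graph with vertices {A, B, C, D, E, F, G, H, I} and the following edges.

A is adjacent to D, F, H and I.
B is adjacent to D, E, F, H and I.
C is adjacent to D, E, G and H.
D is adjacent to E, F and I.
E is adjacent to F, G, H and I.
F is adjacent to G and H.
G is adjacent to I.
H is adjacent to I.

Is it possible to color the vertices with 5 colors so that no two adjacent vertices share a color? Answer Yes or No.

Yes

The chromatic number is 4. B, E, H, I are mutually adjacent (a clique of size 4), so at least 4 colors are needed.
4 colors suffice: color red → {A, E}; color blue → {C, F, I}; color green → {D, G, H}; color yellow → {B}.
Since 5 ≥ 4, a proper 5-coloring certainly exists.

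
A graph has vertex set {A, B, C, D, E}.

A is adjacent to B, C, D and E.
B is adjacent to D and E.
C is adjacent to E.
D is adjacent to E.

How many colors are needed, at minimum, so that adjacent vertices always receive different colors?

4

A, B, D, E form a clique, so at least 4 colors are needed.
4 colors suffice: color red → {A}; color blue → {E}; color green → {B, C}; color yellow → {D}. No two adjacent vertices share a color.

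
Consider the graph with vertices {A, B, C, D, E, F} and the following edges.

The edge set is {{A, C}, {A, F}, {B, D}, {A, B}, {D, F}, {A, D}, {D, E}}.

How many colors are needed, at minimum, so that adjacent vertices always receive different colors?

3

A, D, F are pairwise adjacent, so at least 3 colors are needed.
3 colors suffice: color red → {A, E}; color blue → {C, D}; color green → {B, F}. Every edge joins two different colors.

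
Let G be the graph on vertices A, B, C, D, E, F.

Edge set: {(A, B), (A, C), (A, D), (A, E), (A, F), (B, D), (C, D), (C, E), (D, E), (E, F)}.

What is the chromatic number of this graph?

4

A, C, D, E are pairwise adjacent (a clique of size 4), so at least 4 colors are needed.
4 colors suffice: A=red, B=green, C=yellow, D=blue, E=green, F=blue. Each edge has distinct colors on its endpoints.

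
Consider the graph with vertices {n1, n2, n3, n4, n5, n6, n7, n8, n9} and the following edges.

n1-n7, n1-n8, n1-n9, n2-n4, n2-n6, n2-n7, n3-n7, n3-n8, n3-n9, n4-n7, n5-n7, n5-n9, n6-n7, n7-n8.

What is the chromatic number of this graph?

3

n2, n4, n7 form a triangle, so at least 3 colors are needed.
A valid assignment using 3 colors: n1=2, n2=2, n3=2, n4=3, n5=2, n6=3, n7=1, n8=3, n9=1. Each edge has distinct colors on its endpoints.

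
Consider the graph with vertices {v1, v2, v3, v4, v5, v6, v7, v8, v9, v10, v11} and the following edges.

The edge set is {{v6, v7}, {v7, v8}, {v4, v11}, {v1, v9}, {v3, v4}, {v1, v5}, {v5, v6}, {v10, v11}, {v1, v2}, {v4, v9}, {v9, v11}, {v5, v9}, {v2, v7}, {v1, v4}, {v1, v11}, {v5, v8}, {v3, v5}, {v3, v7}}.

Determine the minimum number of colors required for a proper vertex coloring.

4

v1, v4, v9, v11 are mutually adjacent (a clique of size 4), so at least 4 colors are needed.
4 colors suffice: color 1 → {v1, v7, v10}; color 2 → {v2, v4, v5}; color 3 → {v3, v6, v8, v11}; color 4 → {v9}. Every edge joins two different colors.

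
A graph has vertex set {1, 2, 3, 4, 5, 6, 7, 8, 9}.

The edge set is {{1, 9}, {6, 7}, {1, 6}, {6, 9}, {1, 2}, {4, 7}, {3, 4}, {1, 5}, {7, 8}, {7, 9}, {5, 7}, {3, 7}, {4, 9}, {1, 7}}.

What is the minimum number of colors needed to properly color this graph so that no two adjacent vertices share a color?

1, 6, 7, 9 form a clique, so at least 4 colors are needed.
4 colors suffice: color red → {2, 7}; color blue → {1, 4, 8}; color green → {3, 5, 9}; color yellow → {6}. Each edge has distinct colors on its endpoints.

4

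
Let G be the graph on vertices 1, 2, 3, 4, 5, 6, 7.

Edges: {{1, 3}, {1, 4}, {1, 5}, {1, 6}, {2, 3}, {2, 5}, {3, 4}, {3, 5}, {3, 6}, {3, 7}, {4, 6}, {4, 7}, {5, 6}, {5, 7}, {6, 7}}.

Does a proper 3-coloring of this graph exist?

No

3, 5, 6, 7 are pairwise adjacent (a clique of size 4), so at least 4 colors are needed.
So 3 colors are not enough.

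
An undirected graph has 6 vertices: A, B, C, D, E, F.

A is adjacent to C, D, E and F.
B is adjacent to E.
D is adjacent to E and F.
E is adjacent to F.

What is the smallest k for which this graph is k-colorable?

A, D, E, F are pairwise adjacent (a clique of size 4), so at least 4 colors are needed.
4 colors suffice: A=2, B=2, C=1, D=4, E=1, F=3. Each edge has distinct colors on its endpoints.

4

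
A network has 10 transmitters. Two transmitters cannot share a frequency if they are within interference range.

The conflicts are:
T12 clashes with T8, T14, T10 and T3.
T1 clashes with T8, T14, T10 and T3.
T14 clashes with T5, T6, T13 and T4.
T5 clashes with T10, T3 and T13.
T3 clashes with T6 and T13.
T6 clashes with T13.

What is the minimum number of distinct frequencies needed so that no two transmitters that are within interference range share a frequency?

3

T3, T6, T13 pairwise conflict, so at least 3 frequencies are needed.
3 frequencies suffice: frequency 1 → {T8, T14, T10, T3}; frequency 2 → {T12, T1, T13, T4}; frequency 3 → {T5, T6}. No two conflicting transmitters share a frequency.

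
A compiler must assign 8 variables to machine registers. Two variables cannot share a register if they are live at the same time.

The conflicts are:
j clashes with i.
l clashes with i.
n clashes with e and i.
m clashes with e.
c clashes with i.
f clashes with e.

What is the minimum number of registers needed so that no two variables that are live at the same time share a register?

2

f and e conflict, so at least 2 registers are needed.
2 registers suffice: register 1 → {e, i}; register 2 → {j, l, n, m, c, f}. Every pair that conflicts lands in different registers.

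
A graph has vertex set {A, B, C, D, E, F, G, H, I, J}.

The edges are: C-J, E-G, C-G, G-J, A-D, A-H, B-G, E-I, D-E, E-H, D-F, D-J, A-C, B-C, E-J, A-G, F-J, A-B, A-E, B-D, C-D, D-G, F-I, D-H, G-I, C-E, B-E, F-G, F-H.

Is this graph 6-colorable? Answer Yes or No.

The chromatic number is 6. A, B, C, D, E, G form a clique, so at least 6 colors are needed.
6 colors suffice: color 1 → {E, F}; color 2 → {G, H}; color 3 → {D, I}; color 4 → {C}; color 5 → {A, J}; color 6 → {B}.
That is already a proper 6-coloring.

Yes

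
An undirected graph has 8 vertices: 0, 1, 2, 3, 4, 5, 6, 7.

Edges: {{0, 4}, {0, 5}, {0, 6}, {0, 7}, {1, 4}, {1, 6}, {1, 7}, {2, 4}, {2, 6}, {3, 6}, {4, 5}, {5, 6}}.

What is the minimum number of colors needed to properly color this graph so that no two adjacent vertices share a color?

0, 5, 6 are pairwise adjacent, so at least 3 colors are needed.
3 colors suffice: 0=b, 1=b, 2=b, 3=b, 4=a, 5=c, 6=a, 7=a. Every edge joins two different colors.

3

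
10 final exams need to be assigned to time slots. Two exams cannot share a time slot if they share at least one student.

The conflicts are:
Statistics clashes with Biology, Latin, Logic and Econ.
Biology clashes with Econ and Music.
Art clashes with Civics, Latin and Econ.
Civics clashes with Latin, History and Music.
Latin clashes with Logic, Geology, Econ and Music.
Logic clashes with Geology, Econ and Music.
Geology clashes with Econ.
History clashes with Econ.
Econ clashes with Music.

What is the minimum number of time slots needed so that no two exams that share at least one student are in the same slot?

Latin, Logic, Geology, Econ all conflict with each other, so at least 4 time slots are needed.
4 time slots suffice: time slot 1 → {Civics, Econ}; time slot 2 → {Biology, Latin, History}; time slot 3 → {Art, Logic}; time slot 4 → {Statistics, Geology, Music}. No two conflicting exams share a time slot.

4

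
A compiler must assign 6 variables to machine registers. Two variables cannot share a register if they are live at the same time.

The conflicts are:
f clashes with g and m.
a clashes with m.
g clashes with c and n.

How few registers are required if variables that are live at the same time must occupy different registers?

a and m conflict, so at least 2 registers are needed.
2 registers suffice: register 1 → {g, m}; register 2 → {f, a, c, n}. Every pair that conflicts lands in different registers.

2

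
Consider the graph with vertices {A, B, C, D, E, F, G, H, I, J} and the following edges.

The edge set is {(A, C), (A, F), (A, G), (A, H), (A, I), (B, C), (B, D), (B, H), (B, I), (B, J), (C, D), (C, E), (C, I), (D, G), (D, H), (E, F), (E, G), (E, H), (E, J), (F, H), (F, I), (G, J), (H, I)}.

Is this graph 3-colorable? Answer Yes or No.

A, F, H, I are mutually adjacent (a clique of size 4), so at least 4 colors are needed.
So 3 colors are not enough.

No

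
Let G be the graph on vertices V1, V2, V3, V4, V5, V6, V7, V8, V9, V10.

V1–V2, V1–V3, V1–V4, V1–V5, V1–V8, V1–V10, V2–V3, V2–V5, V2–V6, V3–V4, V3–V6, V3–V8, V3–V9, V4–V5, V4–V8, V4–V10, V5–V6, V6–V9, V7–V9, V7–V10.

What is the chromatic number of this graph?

V1, V3, V4, V8 form a clique, so at least 4 colors are needed.
4 colors suffice: color R → {V1, V6, V7}; color B → {V3, V5, V10}; color G → {V2, V4, V9}; color Y → {V8}. Every edge joins two different colors.

4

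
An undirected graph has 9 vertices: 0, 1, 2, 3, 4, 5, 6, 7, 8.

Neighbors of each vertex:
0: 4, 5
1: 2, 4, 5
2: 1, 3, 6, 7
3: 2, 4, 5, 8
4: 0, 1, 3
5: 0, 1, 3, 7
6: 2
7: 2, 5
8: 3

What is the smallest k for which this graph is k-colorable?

2

1 and 2 are adjacent, so at least 2 colors are needed.
One proper 2-coloring: 0=blue, 1=blue, 2=red, 3=blue, 4=red, 5=red, 6=blue, 7=blue, 8=red. Each edge has distinct colors on its endpoints.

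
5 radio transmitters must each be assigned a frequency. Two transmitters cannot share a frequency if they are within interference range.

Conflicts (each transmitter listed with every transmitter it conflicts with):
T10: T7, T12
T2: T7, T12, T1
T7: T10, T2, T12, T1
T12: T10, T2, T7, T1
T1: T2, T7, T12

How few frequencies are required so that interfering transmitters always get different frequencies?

4

T2, T7, T12, T1 pairwise conflict, so at least 4 frequencies are needed.
A valid assignment using 4 frequencies: T10=3, T2=3, T7=1, T12=2, T1=4. Each listed conflict is separated.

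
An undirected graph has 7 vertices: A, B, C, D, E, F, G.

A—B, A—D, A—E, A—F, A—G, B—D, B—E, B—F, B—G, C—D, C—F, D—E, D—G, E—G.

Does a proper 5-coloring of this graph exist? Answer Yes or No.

Yes

The chromatic number is 5. A, B, D, E, G are mutually adjacent (a clique of size 5), so at least 5 colors are needed.
5 colors suffice: color red → {A, C}; color blue → {D, F}; color green → {B}; color yellow → {E}; color purple → {G}.
That is already a proper 5-coloring.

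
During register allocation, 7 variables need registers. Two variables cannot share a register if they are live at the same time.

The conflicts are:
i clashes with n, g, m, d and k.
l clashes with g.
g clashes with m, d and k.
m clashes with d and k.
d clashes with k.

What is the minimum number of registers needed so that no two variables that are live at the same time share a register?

5

i, g, m, d, k pairwise conflict, so at least 5 registers are needed.
5 registers suffice: register 1 → {n, g}; register 2 → {i, l}; register 3 → {m}; register 4 → {d}; register 5 → {k}. Every pair that conflicts lands in different registers.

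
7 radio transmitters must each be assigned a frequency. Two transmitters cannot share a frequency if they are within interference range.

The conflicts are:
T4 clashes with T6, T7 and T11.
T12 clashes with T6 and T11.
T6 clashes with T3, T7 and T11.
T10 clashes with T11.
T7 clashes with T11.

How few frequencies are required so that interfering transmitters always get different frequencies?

T4, T6, T7, T11 all conflict with each other, so at least 4 frequencies are needed.
4 frequencies suffice: frequency 1 → {T3, T11}; frequency 2 → {T6, T10}; frequency 3 → {T12, T7}; frequency 4 → {T4}. No two conflicting transmitters share a frequency.

4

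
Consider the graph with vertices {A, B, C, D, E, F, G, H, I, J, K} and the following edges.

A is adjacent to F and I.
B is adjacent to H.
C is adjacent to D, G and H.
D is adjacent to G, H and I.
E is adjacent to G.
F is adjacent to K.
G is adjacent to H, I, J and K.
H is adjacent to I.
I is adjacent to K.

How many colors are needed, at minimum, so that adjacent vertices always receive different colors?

4

C, D, G, H are pairwise adjacent (a clique of size 4), so at least 4 colors are needed.
A valid assignment using 4 colors: A=2, B=1, C=3, D=4, E=2, F=1, G=1, H=2, I=3, J=2, K=2. Each edge has distinct colors on its endpoints.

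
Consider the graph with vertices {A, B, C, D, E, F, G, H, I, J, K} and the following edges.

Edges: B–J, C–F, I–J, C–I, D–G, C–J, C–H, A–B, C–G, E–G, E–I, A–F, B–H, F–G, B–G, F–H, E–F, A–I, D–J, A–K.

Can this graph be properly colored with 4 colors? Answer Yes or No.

Yes

The chromatic number is 3. E, F, G form a triangle, so at least 3 colors are needed.
One proper 3-coloring: A=1, B=2, C=2, D=2, E=2, F=3, G=1, H=1, I=3, J=1, K=2.
Since 4 ≥ 3, a proper 4-coloring certainly exists.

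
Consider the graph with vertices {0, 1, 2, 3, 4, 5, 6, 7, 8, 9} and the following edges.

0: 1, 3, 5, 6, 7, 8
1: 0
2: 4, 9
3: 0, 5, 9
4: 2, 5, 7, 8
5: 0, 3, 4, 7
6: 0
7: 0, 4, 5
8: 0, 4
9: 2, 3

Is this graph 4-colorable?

Yes

The chromatic number is 3. 4, 5, 7 form a triangle, so at least 3 colors are needed.
3 colors suffice: color a → {0, 4, 9}; color b → {1, 2, 5, 6, 8}; color c → {3, 7}.
Since 4 ≥ 3, a proper 4-coloring certainly exists.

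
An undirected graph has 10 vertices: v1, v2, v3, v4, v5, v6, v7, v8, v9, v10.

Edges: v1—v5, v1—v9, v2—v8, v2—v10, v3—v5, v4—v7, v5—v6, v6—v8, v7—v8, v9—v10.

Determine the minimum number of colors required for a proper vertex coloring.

3

The cycle v2-v8-v6-v5-v1-v9-v10-v2 has odd length 7, so it cannot be 2-colored; at least 3 colors are needed.
3 colors suffice: color 1 → {v4, v5, v8, v9}; color 2 → {v1, v2, v3, v6, v7}; color 3 → {v10}. Each edge has distinct colors on its endpoints.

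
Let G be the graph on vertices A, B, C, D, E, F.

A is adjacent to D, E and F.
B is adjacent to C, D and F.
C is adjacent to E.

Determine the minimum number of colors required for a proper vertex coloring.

3

The cycle E-A-F-B-C-E has odd length 5, so it cannot be 2-colored; at least 3 colors are needed.
One proper 3-coloring: A=1, B=1, C=3, D=2, E=2, F=2. No two adjacent vertices share a color.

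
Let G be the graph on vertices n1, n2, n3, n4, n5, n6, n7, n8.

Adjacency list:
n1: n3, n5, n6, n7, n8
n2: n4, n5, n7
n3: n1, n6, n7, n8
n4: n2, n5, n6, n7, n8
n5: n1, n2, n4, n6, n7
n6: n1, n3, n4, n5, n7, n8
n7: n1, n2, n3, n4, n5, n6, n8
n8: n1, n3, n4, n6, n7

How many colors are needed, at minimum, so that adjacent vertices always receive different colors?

n1, n3, n6, n7, n8 are pairwise adjacent (a clique of size 5), so at least 5 colors are needed.
5 colors suffice: color red → {n7}; color blue → {n2, n6}; color green → {n5, n8}; color yellow → {n1, n4}; color purple → {n3}. Each edge has distinct colors on its endpoints.

5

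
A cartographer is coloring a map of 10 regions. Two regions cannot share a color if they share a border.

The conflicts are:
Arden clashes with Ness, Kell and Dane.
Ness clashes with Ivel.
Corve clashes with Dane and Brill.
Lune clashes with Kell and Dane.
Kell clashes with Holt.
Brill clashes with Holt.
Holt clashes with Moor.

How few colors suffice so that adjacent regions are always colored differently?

Holt and Moor conflict, so at least 2 colors are needed.
2 colors suffice: color 1 → {Arden, Corve, Lune, Ivel, Holt}; color 2 → {Ness, Kell, Dane, Brill, Moor}. Each listed conflict is separated.

2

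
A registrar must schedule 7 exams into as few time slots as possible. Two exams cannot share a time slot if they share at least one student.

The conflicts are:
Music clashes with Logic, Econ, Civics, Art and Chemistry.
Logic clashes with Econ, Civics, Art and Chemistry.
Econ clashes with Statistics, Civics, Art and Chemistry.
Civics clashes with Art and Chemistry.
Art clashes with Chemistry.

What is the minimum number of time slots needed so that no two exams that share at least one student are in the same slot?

6

Music, Logic, Econ, Civics, Art, Chemistry all conflict with each other, so at least 6 time slots are needed.
6 time slots suffice: time slot 1 → {Econ}; time slot 2 → {Statistics, Civics}; time slot 3 → {Logic}; time slot 4 → {Art}; time slot 5 → {Music}; time slot 6 → {Chemistry}. Every pair that conflicts lands in different time slots.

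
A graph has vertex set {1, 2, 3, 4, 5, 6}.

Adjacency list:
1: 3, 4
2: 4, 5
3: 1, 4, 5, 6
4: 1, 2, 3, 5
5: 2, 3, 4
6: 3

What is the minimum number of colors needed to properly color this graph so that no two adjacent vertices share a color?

2, 4, 5 are pairwise adjacent, so at least 3 colors are needed.
3 colors suffice: color red → {4, 6}; color blue → {2, 3}; color green → {1, 5}. Each edge has distinct colors on its endpoints.

3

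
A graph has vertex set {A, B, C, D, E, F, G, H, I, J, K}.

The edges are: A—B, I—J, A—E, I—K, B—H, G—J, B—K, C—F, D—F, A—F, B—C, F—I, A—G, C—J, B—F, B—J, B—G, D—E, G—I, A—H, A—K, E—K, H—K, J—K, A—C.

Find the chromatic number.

A, B, H, K are mutually adjacent (a clique of size 4), so at least 4 colors are needed.
4 colors suffice: A=blue, B=red, C=yellow, D=blue, E=red, F=green, G=green, H=yellow, I=red, J=blue, K=green. No two adjacent vertices share a color.

4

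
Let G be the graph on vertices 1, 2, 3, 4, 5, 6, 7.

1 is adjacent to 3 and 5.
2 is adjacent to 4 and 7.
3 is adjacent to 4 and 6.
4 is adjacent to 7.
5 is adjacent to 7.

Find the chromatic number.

3

2, 4, 7 form a triangle, so at least 3 colors are needed.
3 colors suffice: color a → {3, 7}; color b → {1, 4, 6}; color c → {2, 5}. No two adjacent vertices share a color.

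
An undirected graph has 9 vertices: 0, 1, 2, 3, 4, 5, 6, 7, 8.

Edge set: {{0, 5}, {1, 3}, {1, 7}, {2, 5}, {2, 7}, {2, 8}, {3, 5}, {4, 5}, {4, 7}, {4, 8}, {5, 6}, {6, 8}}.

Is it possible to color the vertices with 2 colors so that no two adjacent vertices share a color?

No

The cycle 1-3-5-4-7-1 has odd length 5, so it cannot be 2-colored; at least 3 colors are needed.
So 2 colors are not enough.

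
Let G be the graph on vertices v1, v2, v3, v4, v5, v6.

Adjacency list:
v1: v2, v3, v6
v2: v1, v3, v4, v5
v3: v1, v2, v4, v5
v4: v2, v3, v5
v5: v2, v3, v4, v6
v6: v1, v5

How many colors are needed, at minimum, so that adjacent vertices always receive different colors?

v2, v3, v4, v5 form a clique, so at least 4 colors are needed.
4 colors suffice: color 1 → {v3, v6}; color 2 → {v2}; color 3 → {v1, v5}; color 4 → {v4}. Every edge joins two different colors.

4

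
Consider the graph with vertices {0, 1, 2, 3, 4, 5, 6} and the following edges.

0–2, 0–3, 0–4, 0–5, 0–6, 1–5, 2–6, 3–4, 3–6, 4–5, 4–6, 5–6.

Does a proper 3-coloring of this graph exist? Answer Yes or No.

No

0, 3, 4, 6 form a clique, so at least 4 colors are needed.
So 3 colors are not enough.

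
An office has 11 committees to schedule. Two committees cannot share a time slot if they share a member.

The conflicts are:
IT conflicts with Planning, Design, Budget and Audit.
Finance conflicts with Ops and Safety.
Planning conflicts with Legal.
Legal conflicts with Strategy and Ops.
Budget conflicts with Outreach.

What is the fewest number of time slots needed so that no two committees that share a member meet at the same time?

2

Finance and Ops conflict, so at least 2 time slots are needed.
2 time slots suffice: IT=1, Finance=1, Planning=2, Legal=1, Design=2, Strategy=2, Budget=2, Outreach=1, Audit=2, Ops=2, Safety=2. Each listed conflict is separated.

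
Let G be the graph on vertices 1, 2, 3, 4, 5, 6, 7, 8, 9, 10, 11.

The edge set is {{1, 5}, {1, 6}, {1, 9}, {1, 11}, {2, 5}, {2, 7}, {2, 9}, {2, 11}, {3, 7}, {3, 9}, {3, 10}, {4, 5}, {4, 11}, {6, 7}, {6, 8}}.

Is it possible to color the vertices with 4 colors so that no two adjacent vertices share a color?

Yes

The chromatic number is 3. The cycle 7-2-11-1-6-7 has odd length 5, so it cannot be 2-colored; at least 3 colors are needed.
A valid assignment using 3 colors: 1=red, 2=red, 3=red, 4=red, 5=blue, 6=blue, 7=green, 8=red, 9=blue, 10=blue, 11=blue.
Since 4 ≥ 3, a proper 4-coloring certainly exists.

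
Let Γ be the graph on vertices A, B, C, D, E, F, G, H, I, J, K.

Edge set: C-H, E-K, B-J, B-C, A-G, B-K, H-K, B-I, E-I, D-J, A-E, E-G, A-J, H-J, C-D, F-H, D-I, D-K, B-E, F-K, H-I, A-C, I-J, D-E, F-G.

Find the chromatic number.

3

F, H, K are pairwise adjacent, so at least 3 colors are needed.
3 colors suffice: A=blue, B=blue, C=red, D=blue, E=red, F=red, G=green, H=blue, I=green, J=red, K=green. Every edge joins two different colors.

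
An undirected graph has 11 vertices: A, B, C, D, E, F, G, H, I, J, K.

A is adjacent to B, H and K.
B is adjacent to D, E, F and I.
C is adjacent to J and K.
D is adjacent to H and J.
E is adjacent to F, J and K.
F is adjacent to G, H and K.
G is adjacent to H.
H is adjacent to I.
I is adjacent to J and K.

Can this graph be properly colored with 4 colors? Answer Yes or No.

The chromatic number is 3. E, F, K are pairwise adjacent, so at least 3 colors are needed.
A valid assignment using 3 colors: A=2, B=1, C=2, D=2, E=3, F=2, G=3, H=1, I=2, J=1, K=1.
Since 4 ≥ 3, a proper 4-coloring certainly exists.

Yes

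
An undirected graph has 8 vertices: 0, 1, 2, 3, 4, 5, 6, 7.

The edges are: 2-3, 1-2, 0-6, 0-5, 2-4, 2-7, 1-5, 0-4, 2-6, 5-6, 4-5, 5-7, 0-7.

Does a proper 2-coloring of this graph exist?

0, 5, 7 are pairwise adjacent, so at least 3 colors are needed.
So 2 colors are not enough.

No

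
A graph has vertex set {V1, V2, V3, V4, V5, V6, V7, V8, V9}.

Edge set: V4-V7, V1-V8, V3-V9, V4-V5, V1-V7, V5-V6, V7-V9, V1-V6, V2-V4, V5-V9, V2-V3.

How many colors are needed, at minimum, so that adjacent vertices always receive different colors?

3

The cycle V5-V6-V1-V7-V9-V5 has odd length 5, so it cannot be 2-colored; at least 3 colors are needed.
3 colors suffice: V1=R, V2=B, V3=G, V4=R, V5=B, V6=G, V7=B, V8=B, V9=R. No two adjacent vertices share a color.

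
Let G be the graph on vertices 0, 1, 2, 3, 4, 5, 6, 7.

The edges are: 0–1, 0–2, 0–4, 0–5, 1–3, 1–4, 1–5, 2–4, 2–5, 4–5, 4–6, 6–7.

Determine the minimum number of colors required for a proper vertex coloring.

4

0, 2, 4, 5 form a clique, so at least 4 colors are needed.
One proper 4-coloring: 0=blue, 1=yellow, 2=yellow, 3=red, 4=red, 5=green, 6=blue, 7=red. No two adjacent vertices share a color.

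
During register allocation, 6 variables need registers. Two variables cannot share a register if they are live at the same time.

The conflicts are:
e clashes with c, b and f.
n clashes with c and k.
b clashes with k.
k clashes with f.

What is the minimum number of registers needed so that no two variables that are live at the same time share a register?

The cycle e-c-n-k-f-e has odd length 5, so it cannot be 2-colored; at least 3 registers are needed.
3 registers suffice: e=1, n=2, c=3, b=2, k=1, f=2. Every pair that conflicts lands in different registers.

3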